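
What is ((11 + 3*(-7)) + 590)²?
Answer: 336400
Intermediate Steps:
((11 + 3*(-7)) + 590)² = ((11 - 21) + 590)² = (-10 + 590)² = 580² = 336400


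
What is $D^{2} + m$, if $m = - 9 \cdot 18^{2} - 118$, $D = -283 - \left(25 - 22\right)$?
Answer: $78762$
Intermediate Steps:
$D = -286$ ($D = -283 - \left(25 - 22\right) = -283 - 3 = -286$)
$m = -3034$ ($m = \left(-9\right) 324 - 118 = -2916 - 118 = -3034$)
$D^{2} + m = \left(-286\right)^{2} - 3034 = 81796 - 3034 = 78762$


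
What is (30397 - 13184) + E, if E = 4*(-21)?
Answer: 17129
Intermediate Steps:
E = -84
(30397 - 13184) + E = (30397 - 13184) - 84 = 17213 - 84 = 17129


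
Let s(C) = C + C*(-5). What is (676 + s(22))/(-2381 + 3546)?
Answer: 588/1165 ≈ 0.50472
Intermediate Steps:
s(C) = -4*C (s(C) = C - 5*C = -4*C)
(676 + s(22))/(-2381 + 3546) = (676 - 4*22)/(-2381 + 3546) = (676 - 88)/1165 = 588*(1/1165) = 588/1165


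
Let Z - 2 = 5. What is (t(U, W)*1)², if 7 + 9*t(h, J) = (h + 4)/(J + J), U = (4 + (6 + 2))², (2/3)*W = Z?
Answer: 1/35721 ≈ 2.7995e-5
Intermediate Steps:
Z = 7 (Z = 2 + 5 = 7)
W = 21/2 (W = (3/2)*7 = 21/2 ≈ 10.500)
U = 144 (U = (4 + 8)² = 12² = 144)
t(h, J) = -7/9 + (4 + h)/(18*J) (t(h, J) = -7/9 + ((h + 4)/(J + J))/9 = -7/9 + ((4 + h)/((2*J)))/9 = -7/9 + ((4 + h)*(1/(2*J)))/9 = -7/9 + ((4 + h)/(2*J))/9 = -7/9 + (4 + h)/(18*J))
(t(U, W)*1)² = (((4 + 144 - 14*21/2)/(18*(21/2)))*1)² = (((1/18)*(2/21)*(4 + 144 - 147))*1)² = (((1/18)*(2/21)*1)*1)² = ((1/189)*1)² = (1/189)² = 1/35721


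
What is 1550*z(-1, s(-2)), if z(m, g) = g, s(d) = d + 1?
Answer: -1550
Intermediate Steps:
s(d) = 1 + d
1550*z(-1, s(-2)) = 1550*(1 - 2) = 1550*(-1) = -1550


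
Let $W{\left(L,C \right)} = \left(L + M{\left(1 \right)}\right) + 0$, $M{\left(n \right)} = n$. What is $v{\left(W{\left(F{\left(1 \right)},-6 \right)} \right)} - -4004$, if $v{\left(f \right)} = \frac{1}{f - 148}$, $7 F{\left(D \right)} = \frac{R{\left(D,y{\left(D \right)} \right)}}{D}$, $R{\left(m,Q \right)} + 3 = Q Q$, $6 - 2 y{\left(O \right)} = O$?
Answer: $\frac{16428384}{4103} \approx 4004.0$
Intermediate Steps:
$y{\left(O \right)} = 3 - \frac{O}{2}$
$R{\left(m,Q \right)} = -3 + Q^{2}$ ($R{\left(m,Q \right)} = -3 + Q Q = -3 + Q^{2}$)
$F{\left(D \right)} = \frac{-3 + \left(3 - \frac{D}{2}\right)^{2}}{7 D}$ ($F{\left(D \right)} = \frac{\left(-3 + \left(3 - \frac{D}{2}\right)^{2}\right) \frac{1}{D}}{7} = \frac{\frac{1}{D} \left(-3 + \left(3 - \frac{D}{2}\right)^{2}\right)}{7} = \frac{-3 + \left(3 - \frac{D}{2}\right)^{2}}{7 D}$)
$W{\left(L,C \right)} = 1 + L$ ($W{\left(L,C \right)} = \left(L + 1\right) + 0 = \left(1 + L\right) + 0 = 1 + L$)
$v{\left(f \right)} = \frac{1}{-148 + f}$
$v{\left(W{\left(F{\left(1 \right)},-6 \right)} \right)} - -4004 = \frac{1}{-148 + \left(1 + \frac{-12 + \left(-6 + 1\right)^{2}}{28 \cdot 1}\right)} - -4004 = \frac{1}{-148 + \left(1 + \frac{1}{28} \cdot 1 \left(-12 + \left(-5\right)^{2}\right)\right)} + 4004 = \frac{1}{-148 + \left(1 + \frac{1}{28} \cdot 1 \left(-12 + 25\right)\right)} + 4004 = \frac{1}{-148 + \left(1 + \frac{1}{28} \cdot 1 \cdot 13\right)} + 4004 = \frac{1}{-148 + \left(1 + \frac{13}{28}\right)} + 4004 = \frac{1}{-148 + \frac{41}{28}} + 4004 = \frac{1}{- \frac{4103}{28}} + 4004 = - \frac{28}{4103} + 4004 = \frac{16428384}{4103}$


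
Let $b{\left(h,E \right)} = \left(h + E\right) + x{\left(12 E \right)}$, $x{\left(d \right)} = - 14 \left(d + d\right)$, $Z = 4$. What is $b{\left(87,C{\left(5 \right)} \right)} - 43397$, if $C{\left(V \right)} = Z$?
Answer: $-44650$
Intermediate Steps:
$C{\left(V \right)} = 4$
$x{\left(d \right)} = - 28 d$ ($x{\left(d \right)} = - 14 \cdot 2 d = - 28 d$)
$b{\left(h,E \right)} = h - 335 E$ ($b{\left(h,E \right)} = \left(h + E\right) - 28 \cdot 12 E = \left(E + h\right) - 336 E = h - 335 E$)
$b{\left(87,C{\left(5 \right)} \right)} - 43397 = \left(87 - 1340\right) - 43397 = -1253 - 43397 = -44650$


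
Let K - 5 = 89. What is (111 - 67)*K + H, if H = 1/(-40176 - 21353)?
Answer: 254483943/61529 ≈ 4136.0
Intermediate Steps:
K = 94 (K = 5 + 89 = 94)
H = -1/61529 (H = 1/(-61529) = -1/61529 ≈ -1.6253e-5)
(111 - 67)*K + H = (111 - 67)*94 - 1/61529 = 44*94 - 1/61529 = 4136 - 1/61529 = 254483943/61529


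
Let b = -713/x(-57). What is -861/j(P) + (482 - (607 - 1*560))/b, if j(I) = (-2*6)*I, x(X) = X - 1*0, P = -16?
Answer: 1382249/45632 ≈ 30.291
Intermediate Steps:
x(X) = X (x(X) = X + 0 = X)
j(I) = -12*I
b = 713/57 (b = -713/(-57) = -713*(-1/57) = 713/57 ≈ 12.509)
-861/j(P) + (482 - (607 - 1*560))/b = -861/((-12*(-16))) + (482 - (607 - 1*560))/(713/57) = -861/192 + (482 - (607 - 560))*(57/713) = -861*1/192 + (482 - 1*47)*(57/713) = -287/64 + (482 - 47)*(57/713) = -287/64 + 435*(57/713) = -287/64 + 24795/713 = 1382249/45632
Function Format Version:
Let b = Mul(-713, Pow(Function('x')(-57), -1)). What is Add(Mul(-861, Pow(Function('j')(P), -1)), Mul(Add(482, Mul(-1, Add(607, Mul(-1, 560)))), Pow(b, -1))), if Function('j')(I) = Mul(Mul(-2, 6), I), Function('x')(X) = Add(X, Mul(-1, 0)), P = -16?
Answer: Rational(1382249, 45632) ≈ 30.291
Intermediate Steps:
Function('x')(X) = X (Function('x')(X) = Add(X, 0) = X)
Function('j')(I) = Mul(-12, I)
b = Rational(713, 57) (b = Mul(-713, Pow(-57, -1)) = Mul(-713, Rational(-1, 57)) = Rational(713, 57) ≈ 12.509)
Add(Mul(-861, Pow(Function('j')(P), -1)), Mul(Add(482, Mul(-1, Add(607, Mul(-1, 560)))), Pow(b, -1))) = Add(Mul(-861, Pow(Mul(-12, -16), -1)), Mul(Add(482, Mul(-1, Add(607, Mul(-1, 560)))), Pow(Rational(713, 57), -1))) = Add(Mul(-861, Pow(192, -1)), Mul(Add(482, Mul(-1, Add(607, -560))), Rational(57, 713))) = Add(Mul(-861, Rational(1, 192)), Mul(Add(482, Mul(-1, 47)), Rational(57, 713))) = Add(Rational(-287, 64), Mul(Add(482, -47), Rational(57, 713))) = Add(Rational(-287, 64), Mul(435, Rational(57, 713))) = Add(Rational(-287, 64), Rational(24795, 713)) = Rational(1382249, 45632)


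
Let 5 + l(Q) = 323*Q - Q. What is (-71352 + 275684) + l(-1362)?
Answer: -234237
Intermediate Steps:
l(Q) = -5 + 322*Q (l(Q) = -5 + (323*Q - Q) = -5 + 322*Q)
(-71352 + 275684) + l(-1362) = (-71352 + 275684) + (-5 + 322*(-1362)) = 204332 + (-5 - 438564) = 204332 - 438569 = -234237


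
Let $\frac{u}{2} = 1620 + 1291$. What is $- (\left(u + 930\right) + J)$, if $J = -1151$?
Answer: $-5601$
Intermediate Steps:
$u = 5822$ ($u = 2 \left(1620 + 1291\right) = 2 \cdot 2911 = 5822$)
$- (\left(u + 930\right) + J) = - (\left(5822 + 930\right) - 1151) = - (6752 - 1151) = \left(-1\right) 5601 = -5601$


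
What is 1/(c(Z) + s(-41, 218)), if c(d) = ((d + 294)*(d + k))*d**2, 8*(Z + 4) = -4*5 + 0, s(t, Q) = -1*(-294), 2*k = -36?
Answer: -16/4756871 ≈ -3.3636e-6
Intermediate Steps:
k = -18 (k = (1/2)*(-36) = -18)
s(t, Q) = 294
Z = -13/2 (Z = -4 + (-4*5 + 0)/8 = -4 + (-20 + 0)/8 = -4 + (1/8)*(-20) = -4 - 5/2 = -13/2 ≈ -6.5000)
c(d) = d**2*(-18 + d)*(294 + d) (c(d) = ((d + 294)*(d - 18))*d**2 = ((294 + d)*(-18 + d))*d**2 = ((-18 + d)*(294 + d))*d**2 = d**2*(-18 + d)*(294 + d))
1/(c(Z) + s(-41, 218)) = 1/((-13/2)**2*(-5292 + (-13/2)**2 + 276*(-13/2)) + 294) = 1/(169*(-5292 + 169/4 - 1794)/4 + 294) = 1/((169/4)*(-28175/4) + 294) = 1/(-4761575/16 + 294) = 1/(-4756871/16) = -16/4756871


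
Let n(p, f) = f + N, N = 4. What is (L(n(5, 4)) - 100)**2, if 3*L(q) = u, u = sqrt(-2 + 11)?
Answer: 9801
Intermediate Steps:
n(p, f) = 4 + f (n(p, f) = f + 4 = 4 + f)
u = 3 (u = sqrt(9) = 3)
L(q) = 1 (L(q) = (1/3)*3 = 1)
(L(n(5, 4)) - 100)**2 = (1 - 100)**2 = (-99)**2 = 9801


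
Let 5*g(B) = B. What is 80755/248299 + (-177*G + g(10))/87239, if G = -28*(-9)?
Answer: -4029646553/21661356461 ≈ -0.18603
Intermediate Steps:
g(B) = B/5
G = 252
80755/248299 + (-177*G + g(10))/87239 = 80755/248299 + (-177*252 + (⅕)*10)/87239 = 80755*(1/248299) + (-44604 + 2)*(1/87239) = 80755/248299 - 44602*1/87239 = 80755/248299 - 44602/87239 = -4029646553/21661356461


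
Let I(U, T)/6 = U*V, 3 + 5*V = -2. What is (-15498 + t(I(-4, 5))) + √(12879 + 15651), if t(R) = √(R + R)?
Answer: -15498 + 3*√3170 + 4*√3 ≈ -15322.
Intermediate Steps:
V = -1 (V = -⅗ + (⅕)*(-2) = -⅗ - ⅖ = -1)
I(U, T) = -6*U (I(U, T) = 6*(U*(-1)) = 6*(-U) = -6*U)
t(R) = √2*√R (t(R) = √(2*R) = √2*√R)
(-15498 + t(I(-4, 5))) + √(12879 + 15651) = (-15498 + √2*√(-6*(-4))) + √(12879 + 15651) = (-15498 + √2*√24) + √28530 = (-15498 + √2*(2*√6)) + 3*√3170 = (-15498 + 4*√3) + 3*√3170 = -15498 + 3*√3170 + 4*√3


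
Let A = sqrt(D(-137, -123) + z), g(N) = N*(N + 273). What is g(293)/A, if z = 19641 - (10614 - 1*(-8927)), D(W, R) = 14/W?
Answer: 82919*sqrt(1874982)/6843 ≈ 16592.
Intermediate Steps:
z = 100 (z = 19641 - (10614 + 8927) = 19641 - 1*19541 = 19641 - 19541 = 100)
g(N) = N*(273 + N)
A = sqrt(1874982)/137 (A = sqrt(14/(-137) + 100) = sqrt(14*(-1/137) + 100) = sqrt(-14/137 + 100) = sqrt(13686/137) = sqrt(1874982)/137 ≈ 9.9949)
g(293)/A = (293*(273 + 293))/((sqrt(1874982)/137)) = (293*566)*(sqrt(1874982)/13686) = 165838*(sqrt(1874982)/13686) = 82919*sqrt(1874982)/6843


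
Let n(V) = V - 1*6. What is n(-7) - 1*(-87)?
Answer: 74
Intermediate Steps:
n(V) = -6 + V (n(V) = V - 6 = -6 + V)
n(-7) - 1*(-87) = (-6 - 7) - 1*(-87) = -13 + 87 = 74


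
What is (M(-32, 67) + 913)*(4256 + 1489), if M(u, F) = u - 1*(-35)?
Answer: 5262420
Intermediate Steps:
M(u, F) = 35 + u (M(u, F) = u + 35 = 35 + u)
(M(-32, 67) + 913)*(4256 + 1489) = ((35 - 32) + 913)*(4256 + 1489) = (3 + 913)*5745 = 916*5745 = 5262420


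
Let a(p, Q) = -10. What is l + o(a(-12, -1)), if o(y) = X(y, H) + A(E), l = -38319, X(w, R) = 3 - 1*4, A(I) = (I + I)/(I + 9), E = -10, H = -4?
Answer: -38300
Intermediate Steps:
A(I) = 2*I/(9 + I) (A(I) = (2*I)/(9 + I) = 2*I/(9 + I))
X(w, R) = -1 (X(w, R) = 3 - 4 = -1)
o(y) = 19 (o(y) = -1 + 2*(-10)/(9 - 10) = -1 + 2*(-10)/(-1) = -1 + 2*(-10)*(-1) = -1 + 20 = 19)
l + o(a(-12, -1)) = -38319 + 19 = -38300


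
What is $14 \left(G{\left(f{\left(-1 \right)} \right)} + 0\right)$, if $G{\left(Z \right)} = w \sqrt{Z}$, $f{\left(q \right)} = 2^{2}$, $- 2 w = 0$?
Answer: $0$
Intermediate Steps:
$w = 0$ ($w = \left(- \frac{1}{2}\right) 0 = 0$)
$f{\left(q \right)} = 4$
$G{\left(Z \right)} = 0$ ($G{\left(Z \right)} = 0 \sqrt{Z} = 0$)
$14 \left(G{\left(f{\left(-1 \right)} \right)} + 0\right) = 14 \left(0 + 0\right) = 14 \cdot 0 = 0$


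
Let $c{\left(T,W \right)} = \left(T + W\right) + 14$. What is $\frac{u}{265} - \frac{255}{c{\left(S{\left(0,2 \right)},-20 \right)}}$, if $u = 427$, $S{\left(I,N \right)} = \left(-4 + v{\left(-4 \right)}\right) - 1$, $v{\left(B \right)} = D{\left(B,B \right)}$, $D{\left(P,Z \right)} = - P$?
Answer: $\frac{70564}{1855} \approx 38.04$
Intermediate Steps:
$v{\left(B \right)} = - B$
$S{\left(I,N \right)} = -1$ ($S{\left(I,N \right)} = \left(-4 - -4\right) - 1 = \left(-4 + 4\right) - 1 = 0 - 1 = -1$)
$c{\left(T,W \right)} = 14 + T + W$
$\frac{u}{265} - \frac{255}{c{\left(S{\left(0,2 \right)},-20 \right)}} = \frac{427}{265} - \frac{255}{14 - 1 - 20} = 427 \cdot \frac{1}{265} - \frac{255}{-7} = \frac{427}{265} - - \frac{255}{7} = \frac{427}{265} + \frac{255}{7} = \frac{70564}{1855}$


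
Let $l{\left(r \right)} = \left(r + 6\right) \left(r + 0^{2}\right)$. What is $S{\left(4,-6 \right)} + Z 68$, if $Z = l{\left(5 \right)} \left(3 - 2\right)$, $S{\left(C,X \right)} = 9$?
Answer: $3749$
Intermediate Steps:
$l{\left(r \right)} = r \left(6 + r\right)$ ($l{\left(r \right)} = \left(6 + r\right) \left(r + 0\right) = \left(6 + r\right) r = r \left(6 + r\right)$)
$Z = 55$ ($Z = 5 \left(6 + 5\right) \left(3 - 2\right) = 5 \cdot 11 \cdot 1 = 55 \cdot 1 = 55$)
$S{\left(4,-6 \right)} + Z 68 = 9 + 55 \cdot 68 = 9 + 3740 = 3749$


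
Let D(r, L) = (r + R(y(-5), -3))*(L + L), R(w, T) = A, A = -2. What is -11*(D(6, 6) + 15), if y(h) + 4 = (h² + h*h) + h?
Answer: -693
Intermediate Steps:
y(h) = -4 + h + 2*h² (y(h) = -4 + ((h² + h*h) + h) = -4 + ((h² + h²) + h) = -4 + (2*h² + h) = -4 + (h + 2*h²) = -4 + h + 2*h²)
R(w, T) = -2
D(r, L) = 2*L*(-2 + r) (D(r, L) = (r - 2)*(L + L) = (-2 + r)*(2*L) = 2*L*(-2 + r))
-11*(D(6, 6) + 15) = -11*(2*6*(-2 + 6) + 15) = -11*(2*6*4 + 15) = -11*(48 + 15) = -11*63 = -693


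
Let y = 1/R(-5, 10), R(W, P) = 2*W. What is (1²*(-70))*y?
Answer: 7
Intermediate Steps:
y = -⅒ (y = 1/(2*(-5)) = 1/(-10) = -⅒ ≈ -0.10000)
(1²*(-70))*y = (1²*(-70))*(-⅒) = (1*(-70))*(-⅒) = -70*(-⅒) = 7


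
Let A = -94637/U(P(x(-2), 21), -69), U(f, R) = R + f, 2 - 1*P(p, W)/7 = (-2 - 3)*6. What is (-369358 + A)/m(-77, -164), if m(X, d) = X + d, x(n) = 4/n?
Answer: 57345127/37355 ≈ 1535.1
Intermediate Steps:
P(p, W) = 224 (P(p, W) = 14 - 7*(-2 - 3)*6 = 14 - (-35)*6 = 14 - 7*(-30) = 14 + 210 = 224)
A = -94637/155 (A = -94637/(-69 + 224) = -94637/155 ≈ -610.56)
(-369358 + A)/m(-77, -164) = (-369358 - 94637/155)/(-77 - 164) = -57345127/155/(-241) = -57345127/155*(-1/241) = 57345127/37355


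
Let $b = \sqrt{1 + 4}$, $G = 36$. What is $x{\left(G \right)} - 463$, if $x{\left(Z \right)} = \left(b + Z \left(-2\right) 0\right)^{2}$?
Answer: $-458$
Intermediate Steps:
$b = \sqrt{5} \approx 2.2361$
$x{\left(Z \right)} = 5$ ($x{\left(Z \right)} = \left(\sqrt{5} + Z \left(-2\right) 0\right)^{2} = \left(\sqrt{5} + - 2 Z 0\right)^{2} = \left(\sqrt{5} + 0\right)^{2} = \left(\sqrt{5}\right)^{2} = 5$)
$x{\left(G \right)} - 463 = 5 - 463 = -458$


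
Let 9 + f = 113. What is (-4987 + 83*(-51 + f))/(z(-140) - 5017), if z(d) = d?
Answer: 196/1719 ≈ 0.11402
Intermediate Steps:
f = 104 (f = -9 + 113 = 104)
(-4987 + 83*(-51 + f))/(z(-140) - 5017) = (-4987 + 83*(-51 + 104))/(-140 - 5017) = (-4987 + 83*53)/(-5157) = (-4987 + 4399)*(-1/5157) = -588*(-1/5157) = 196/1719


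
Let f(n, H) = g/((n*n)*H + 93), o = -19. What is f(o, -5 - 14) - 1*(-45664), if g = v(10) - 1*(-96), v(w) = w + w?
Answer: 154481254/3383 ≈ 45664.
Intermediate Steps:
v(w) = 2*w
g = 116 (g = 2*10 - 1*(-96) = 20 + 96 = 116)
f(n, H) = 116/(93 + H*n**2) (f(n, H) = 116/((n*n)*H + 93) = 116/(n**2*H + 93) = 116/(H*n**2 + 93) = 116/(93 + H*n**2))
f(o, -5 - 14) - 1*(-45664) = 116/(93 + (-5 - 14)*(-19)**2) - 1*(-45664) = 116/(93 - 19*361) + 45664 = 116/(93 - 6859) + 45664 = 116/(-6766) + 45664 = 116*(-1/6766) + 45664 = -58/3383 + 45664 = 154481254/3383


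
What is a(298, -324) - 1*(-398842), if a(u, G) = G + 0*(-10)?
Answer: 398518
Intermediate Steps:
a(u, G) = G (a(u, G) = G + 0 = G)
a(298, -324) - 1*(-398842) = -324 - 1*(-398842) = -324 + 398842 = 398518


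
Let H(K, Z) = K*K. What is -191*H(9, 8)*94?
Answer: -1454274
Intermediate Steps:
H(K, Z) = K**2
-191*H(9, 8)*94 = -191*9**2*94 = -191*81*94 = -15471*94 = -1454274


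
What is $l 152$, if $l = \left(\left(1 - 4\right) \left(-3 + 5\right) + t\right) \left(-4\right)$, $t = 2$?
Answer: $2432$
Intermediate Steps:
$l = 16$ ($l = \left(\left(1 - 4\right) \left(-3 + 5\right) + 2\right) \left(-4\right) = \left(\left(-3\right) 2 + 2\right) \left(-4\right) = \left(-6 + 2\right) \left(-4\right) = \left(-4\right) \left(-4\right) = 16$)
$l 152 = 16 \cdot 152 = 2432$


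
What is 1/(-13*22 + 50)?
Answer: -1/236 ≈ -0.0042373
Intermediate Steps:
1/(-13*22 + 50) = 1/(-286 + 50) = 1/(-236) = -1/236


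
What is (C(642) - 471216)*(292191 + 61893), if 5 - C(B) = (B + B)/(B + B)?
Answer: -166848629808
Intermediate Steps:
C(B) = 4 (C(B) = 5 - (B + B)/(B + B) = 5 - 2*B/(2*B) = 5 - 2*B*1/(2*B) = 5 - 1*1 = 5 - 1 = 4)
(C(642) - 471216)*(292191 + 61893) = (4 - 471216)*(292191 + 61893) = -471212*354084 = -166848629808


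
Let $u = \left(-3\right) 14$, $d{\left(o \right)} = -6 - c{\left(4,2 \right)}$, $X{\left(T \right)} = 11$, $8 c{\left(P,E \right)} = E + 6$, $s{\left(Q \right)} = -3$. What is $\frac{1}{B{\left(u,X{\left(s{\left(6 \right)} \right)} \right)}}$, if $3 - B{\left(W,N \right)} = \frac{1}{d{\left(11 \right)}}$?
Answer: $\frac{7}{22} \approx 0.31818$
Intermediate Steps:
$c{\left(P,E \right)} = \frac{3}{4} + \frac{E}{8}$ ($c{\left(P,E \right)} = \frac{E + 6}{8} = \frac{6 + E}{8} = \frac{3}{4} + \frac{E}{8}$)
$d{\left(o \right)} = -7$ ($d{\left(o \right)} = -6 - \left(\frac{3}{4} + \frac{1}{8} \cdot 2\right) = -6 - \left(\frac{3}{4} + \frac{1}{4}\right) = -6 - 1 = -7$)
$u = -42$
$B{\left(W,N \right)} = \frac{22}{7}$ ($B{\left(W,N \right)} = 3 - \frac{1}{-7} = 3 - - \frac{1}{7} = 3 + \frac{1}{7} = \frac{22}{7}$)
$\frac{1}{B{\left(u,X{\left(s{\left(6 \right)} \right)} \right)}} = \frac{1}{\frac{22}{7}} = \frac{7}{22}$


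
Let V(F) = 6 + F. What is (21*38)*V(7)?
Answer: 10374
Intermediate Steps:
(21*38)*V(7) = (21*38)*(6 + 7) = 798*13 = 10374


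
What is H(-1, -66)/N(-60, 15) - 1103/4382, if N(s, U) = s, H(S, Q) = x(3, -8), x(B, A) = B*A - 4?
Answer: 14129/65730 ≈ 0.21496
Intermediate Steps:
x(B, A) = -4 + A*B (x(B, A) = A*B - 4 = -4 + A*B)
H(S, Q) = -28 (H(S, Q) = -4 - 8*3 = -4 - 24 = -28)
H(-1, -66)/N(-60, 15) - 1103/4382 = -28/(-60) - 1103/4382 = -28*(-1/60) - 1103*1/4382 = 7/15 - 1103/4382 = 14129/65730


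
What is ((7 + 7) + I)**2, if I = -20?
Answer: 36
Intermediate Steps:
((7 + 7) + I)**2 = ((7 + 7) - 20)**2 = (14 - 20)**2 = (-6)**2 = 36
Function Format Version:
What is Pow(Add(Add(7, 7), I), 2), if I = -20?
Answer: 36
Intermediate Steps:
Pow(Add(Add(7, 7), I), 2) = Pow(Add(Add(7, 7), -20), 2) = Pow(Add(14, -20), 2) = Pow(-6, 2) = 36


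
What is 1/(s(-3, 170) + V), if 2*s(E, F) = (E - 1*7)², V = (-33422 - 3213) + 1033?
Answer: -1/35552 ≈ -2.8128e-5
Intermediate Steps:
V = -35602 (V = -36635 + 1033 = -35602)
s(E, F) = (-7 + E)²/2 (s(E, F) = (E - 1*7)²/2 = (E - 7)²/2 = (-7 + E)²/2)
1/(s(-3, 170) + V) = 1/((-7 - 3)²/2 - 35602) = 1/((½)*(-10)² - 35602) = 1/((½)*100 - 35602) = 1/(50 - 35602) = 1/(-35552) = -1/35552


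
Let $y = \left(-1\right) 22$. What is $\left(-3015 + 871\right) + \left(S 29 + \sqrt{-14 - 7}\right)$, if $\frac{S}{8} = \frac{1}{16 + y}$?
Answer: $- \frac{6548}{3} + i \sqrt{21} \approx -2182.7 + 4.5826 i$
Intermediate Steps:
$y = -22$
$S = - \frac{4}{3}$ ($S = \frac{8}{16 - 22} = \frac{8}{-6} = 8 \left(- \frac{1}{6}\right) = - \frac{4}{3} \approx -1.3333$)
$\left(-3015 + 871\right) + \left(S 29 + \sqrt{-14 - 7}\right) = \left(-3015 + 871\right) + \left(\left(- \frac{4}{3}\right) 29 + \sqrt{-14 - 7}\right) = -2144 - \left(\frac{116}{3} - \sqrt{-21}\right) = -2144 - \left(\frac{116}{3} - i \sqrt{21}\right) = - \frac{6548}{3} + i \sqrt{21}$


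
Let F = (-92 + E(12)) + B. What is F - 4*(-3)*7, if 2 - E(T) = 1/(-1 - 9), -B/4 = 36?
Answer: -1499/10 ≈ -149.90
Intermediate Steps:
B = -144 (B = -4*36 = -144)
E(T) = 21/10 (E(T) = 2 - 1/(-1 - 9) = 2 - 1/(-10) = 2 - 1*(-1/10) = 2 + 1/10 = 21/10)
F = -2339/10 (F = (-92 + 21/10) - 144 = -899/10 - 144 = -2339/10 ≈ -233.90)
F - 4*(-3)*7 = -2339/10 - 4*(-3)*7 = -2339/10 + 12*7 = -2339/10 + 84 = -1499/10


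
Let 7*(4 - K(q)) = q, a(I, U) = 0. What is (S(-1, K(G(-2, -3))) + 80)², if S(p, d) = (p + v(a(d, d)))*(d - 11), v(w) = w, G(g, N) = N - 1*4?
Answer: 7396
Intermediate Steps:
G(g, N) = -4 + N (G(g, N) = N - 4 = -4 + N)
K(q) = 4 - q/7
S(p, d) = p*(-11 + d) (S(p, d) = (p + 0)*(d - 11) = p*(-11 + d))
(S(-1, K(G(-2, -3))) + 80)² = (-(-11 + (4 - (-4 - 3)/7)) + 80)² = (-(-11 + (4 - ⅐*(-7))) + 80)² = (-(-11 + (4 + 1)) + 80)² = (-(-11 + 5) + 80)² = (-1*(-6) + 80)² = (6 + 80)² = 86² = 7396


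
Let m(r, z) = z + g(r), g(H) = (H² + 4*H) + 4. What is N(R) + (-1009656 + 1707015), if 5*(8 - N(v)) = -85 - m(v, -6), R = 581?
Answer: 3826803/5 ≈ 7.6536e+5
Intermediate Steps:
g(H) = 4 + H² + 4*H
m(r, z) = 4 + z + r² + 4*r (m(r, z) = z + (4 + r² + 4*r) = 4 + z + r² + 4*r)
N(v) = 123/5 + v²/5 + 4*v/5 (N(v) = 8 - (-85 - (4 - 6 + v² + 4*v))/5 = 8 - (-85 - (-2 + v² + 4*v))/5 = 8 - (-85 + (2 - v² - 4*v))/5 = 8 - (-83 - v² - 4*v)/5 = 8 + (83/5 + v²/5 + 4*v/5) = 123/5 + v²/5 + 4*v/5)
N(R) + (-1009656 + 1707015) = (123/5 + (⅕)*581² + (⅘)*581) + (-1009656 + 1707015) = (123/5 + (⅕)*337561 + 2324/5) + 697359 = (123/5 + 337561/5 + 2324/5) + 697359 = 340008/5 + 697359 = 3826803/5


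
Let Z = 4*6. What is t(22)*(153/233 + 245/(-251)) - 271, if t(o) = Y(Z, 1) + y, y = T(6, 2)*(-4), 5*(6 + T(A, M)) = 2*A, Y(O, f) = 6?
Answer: -81150029/292415 ≈ -277.52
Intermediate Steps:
Z = 24
T(A, M) = -6 + 2*A/5 (T(A, M) = -6 + (2*A)/5 = -6 + 2*A/5)
y = 72/5 (y = (-6 + (⅖)*6)*(-4) = (-6 + 12/5)*(-4) = -18/5*(-4) = 72/5 ≈ 14.400)
t(o) = 102/5 (t(o) = 6 + 72/5 = 102/5)
t(22)*(153/233 + 245/(-251)) - 271 = 102*(153/233 + 245/(-251))/5 - 271 = 102*(153*(1/233) + 245*(-1/251))/5 - 271 = 102*(153/233 - 245/251)/5 - 271 = (102/5)*(-18682/58483) - 271 = -1905564/292415 - 271 = -81150029/292415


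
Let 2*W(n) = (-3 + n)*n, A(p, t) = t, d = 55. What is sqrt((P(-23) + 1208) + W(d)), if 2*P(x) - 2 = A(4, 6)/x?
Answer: sqrt(1395962)/23 ≈ 51.370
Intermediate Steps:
P(x) = 1 + 3/x (P(x) = 1 + (6/x)/2 = 1 + 3/x)
W(n) = n*(-3 + n)/2 (W(n) = ((-3 + n)*n)/2 = (n*(-3 + n))/2 = n*(-3 + n)/2)
sqrt((P(-23) + 1208) + W(d)) = sqrt(((3 - 23)/(-23) + 1208) + (1/2)*55*(-3 + 55)) = sqrt((-1/23*(-20) + 1208) + (1/2)*55*52) = sqrt((20/23 + 1208) + 1430) = sqrt(27804/23 + 1430) = sqrt(60694/23) = sqrt(1395962)/23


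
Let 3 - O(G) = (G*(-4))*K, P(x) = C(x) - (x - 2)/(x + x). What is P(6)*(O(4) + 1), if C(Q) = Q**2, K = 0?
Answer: 428/3 ≈ 142.67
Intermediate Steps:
P(x) = x**2 - (-2 + x)/(2*x) (P(x) = x**2 - (x - 2)/(x + x) = x**2 - (-2 + x)/(2*x))
O(G) = 3 (O(G) = 3 - G*(-4)*0 = 3 - (-4*G)*0 = 3 - 1*0 = 3 + 0 = 3)
P(6)*(O(4) + 1) = ((1 + 6**3 - 1/2*6)/6)*(3 + 1) = ((1 + 216 - 3)/6)*4 = ((1/6)*214)*4 = (107/3)*4 = 428/3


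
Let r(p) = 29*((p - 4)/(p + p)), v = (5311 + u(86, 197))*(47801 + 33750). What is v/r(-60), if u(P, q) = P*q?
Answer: 27221316045/232 ≈ 1.1733e+8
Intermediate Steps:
v = 1814754403 (v = (5311 + 86*197)*(47801 + 33750) = (5311 + 16942)*81551 = 22253*81551 = 1814754403)
r(p) = 29*(-4 + p)/(2*p) (r(p) = 29*((-4 + p)/((2*p))) = 29*((-4 + p)*(1/(2*p))) = 29*((-4 + p)/(2*p)) = 29*(-4 + p)/(2*p))
v/r(-60) = 1814754403/(29/2 - 58/(-60)) = 1814754403/(29/2 - 58*(-1/60)) = 1814754403/(29/2 + 29/30) = 1814754403/(232/15) = 1814754403*(15/232) = 27221316045/232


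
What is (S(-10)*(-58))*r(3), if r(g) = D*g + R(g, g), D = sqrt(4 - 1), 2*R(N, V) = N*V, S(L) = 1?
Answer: -261 - 174*sqrt(3) ≈ -562.38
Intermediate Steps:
R(N, V) = N*V/2 (R(N, V) = (N*V)/2 = N*V/2)
D = sqrt(3) ≈ 1.7320
r(g) = g**2/2 + g*sqrt(3) (r(g) = sqrt(3)*g + g*g/2 = g*sqrt(3) + g**2/2 = g**2/2 + g*sqrt(3))
(S(-10)*(-58))*r(3) = (1*(-58))*((1/2)*3*(3 + 2*sqrt(3))) = -58*(9/2 + 3*sqrt(3)) = -261 - 174*sqrt(3)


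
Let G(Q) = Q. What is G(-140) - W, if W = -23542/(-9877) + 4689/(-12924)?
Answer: -2014332475/14183372 ≈ -142.02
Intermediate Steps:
W = 28660395/14183372 (W = -23542*(-1/9877) + 4689*(-1/12924) = 23542/9877 - 521/1436 = 28660395/14183372 ≈ 2.0207)
G(-140) - W = -140 - 1*28660395/14183372 = -140 - 28660395/14183372 = -2014332475/14183372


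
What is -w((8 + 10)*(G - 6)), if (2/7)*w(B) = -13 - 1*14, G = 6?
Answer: 189/2 ≈ 94.500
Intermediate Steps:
w(B) = -189/2 (w(B) = 7*(-13 - 1*14)/2 = 7*(-13 - 14)/2 = (7/2)*(-27) = -189/2)
-w((8 + 10)*(G - 6)) = -1*(-189/2) = 189/2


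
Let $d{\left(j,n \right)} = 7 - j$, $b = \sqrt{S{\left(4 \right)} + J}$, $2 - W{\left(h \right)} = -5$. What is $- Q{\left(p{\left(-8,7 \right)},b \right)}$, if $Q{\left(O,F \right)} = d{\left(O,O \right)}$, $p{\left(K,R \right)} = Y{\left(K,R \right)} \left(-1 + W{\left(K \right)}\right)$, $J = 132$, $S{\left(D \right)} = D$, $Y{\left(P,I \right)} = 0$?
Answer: $-7$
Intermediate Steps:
$W{\left(h \right)} = 7$ ($W{\left(h \right)} = 2 - -5 = 2 + 5 = 7$)
$p{\left(K,R \right)} = 0$ ($p{\left(K,R \right)} = 0 \left(-1 + 7\right) = 0 \cdot 6 = 0$)
$b = 2 \sqrt{34}$ ($b = \sqrt{4 + 132} = \sqrt{136} = 2 \sqrt{34} \approx 11.662$)
$Q{\left(O,F \right)} = 7 - O$
$- Q{\left(p{\left(-8,7 \right)},b \right)} = - (7 - 0) = - (7 + 0) = \left(-1\right) 7 = -7$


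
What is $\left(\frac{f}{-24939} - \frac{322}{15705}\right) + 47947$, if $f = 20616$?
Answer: $\frac{2086547289403}{43518555} \approx 47946.0$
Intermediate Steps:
$\left(\frac{f}{-24939} - \frac{322}{15705}\right) + 47947 = \left(\frac{20616}{-24939} - \frac{322}{15705}\right) + 47947 = \left(20616 \left(- \frac{1}{24939}\right) - \frac{322}{15705}\right) + 47947 = \left(- \frac{6872}{8313} - \frac{322}{15705}\right) + 47947 = - \frac{36867182}{43518555} + 47947 = \frac{2086547289403}{43518555}$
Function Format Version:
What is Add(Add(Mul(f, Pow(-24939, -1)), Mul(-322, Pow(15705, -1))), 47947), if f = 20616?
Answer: Rational(2086547289403, 43518555) ≈ 47946.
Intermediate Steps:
Add(Add(Mul(f, Pow(-24939, -1)), Mul(-322, Pow(15705, -1))), 47947) = Add(Add(Mul(20616, Pow(-24939, -1)), Mul(-322, Pow(15705, -1))), 47947) = Add(Add(Mul(20616, Rational(-1, 24939)), Mul(-322, Rational(1, 15705))), 47947) = Add(Add(Rational(-6872, 8313), Rational(-322, 15705)), 47947) = Add(Rational(-36867182, 43518555), 47947) = Rational(2086547289403, 43518555)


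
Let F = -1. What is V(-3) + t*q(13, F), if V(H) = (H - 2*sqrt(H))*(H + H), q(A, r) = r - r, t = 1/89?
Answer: 18 + 12*I*sqrt(3) ≈ 18.0 + 20.785*I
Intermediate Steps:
t = 1/89 ≈ 0.011236
q(A, r) = 0
V(H) = 2*H*(H - 2*sqrt(H)) (V(H) = (H - 2*sqrt(H))*(2*H) = 2*H*(H - 2*sqrt(H)))
V(-3) + t*q(13, F) = (-(-12)*I*sqrt(3) + 2*(-3)**2) + (1/89)*0 = (-(-12)*I*sqrt(3) + 2*9) + 0 = (12*I*sqrt(3) + 18) + 0 = (18 + 12*I*sqrt(3)) + 0 = 18 + 12*I*sqrt(3)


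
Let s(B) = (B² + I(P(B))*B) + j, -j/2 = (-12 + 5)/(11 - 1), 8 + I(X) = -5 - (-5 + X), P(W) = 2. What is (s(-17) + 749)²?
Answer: 36566209/25 ≈ 1.4626e+6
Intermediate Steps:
I(X) = -8 - X (I(X) = -8 + (-5 - (-5 + X)) = -8 + (-5 + (5 - X)) = -8 - X)
j = 7/5 (j = -2*(-12 + 5)/(11 - 1) = -(-14)/10 = -2*(-7/10) = 7/5 ≈ 1.4000)
s(B) = 7/5 + B² - 10*B (s(B) = (B² + (-8 - 1*2)*B) + 7/5 = (B² + (-8 - 2)*B) + 7/5 = (B² - 10*B) + 7/5 = 7/5 + B² - 10*B)
(s(-17) + 749)² = ((7/5 + (-17)² - 10*(-17)) + 749)² = ((7/5 + 289 + 170) + 749)² = (2302/5 + 749)² = (6047/5)² = 36566209/25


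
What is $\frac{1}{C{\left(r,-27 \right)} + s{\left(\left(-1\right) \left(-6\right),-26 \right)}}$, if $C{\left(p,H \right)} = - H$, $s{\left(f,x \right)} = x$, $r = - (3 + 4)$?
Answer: $1$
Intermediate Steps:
$r = -7$ ($r = \left(-1\right) 7 = -7$)
$\frac{1}{C{\left(r,-27 \right)} + s{\left(\left(-1\right) \left(-6\right),-26 \right)}} = \frac{1}{\left(-1\right) \left(-27\right) - 26} = \frac{1}{27 - 26} = 1^{-1} = 1$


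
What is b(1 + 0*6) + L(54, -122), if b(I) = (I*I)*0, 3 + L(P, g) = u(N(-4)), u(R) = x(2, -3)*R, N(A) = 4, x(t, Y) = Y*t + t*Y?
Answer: -51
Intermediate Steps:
x(t, Y) = 2*Y*t (x(t, Y) = Y*t + Y*t = 2*Y*t)
u(R) = -12*R (u(R) = (2*(-3)*2)*R = -12*R)
L(P, g) = -51 (L(P, g) = -3 - 12*4 = -3 - 48 = -51)
b(I) = 0 (b(I) = I**2*0 = 0)
b(1 + 0*6) + L(54, -122) = 0 - 51 = -51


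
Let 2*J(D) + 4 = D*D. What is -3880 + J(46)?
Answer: -2824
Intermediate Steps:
J(D) = -2 + D**2/2 (J(D) = -2 + (D*D)/2 = -2 + D**2/2)
-3880 + J(46) = -3880 + (-2 + (1/2)*46**2) = -3880 + (-2 + (1/2)*2116) = -3880 + (-2 + 1058) = -3880 + 1056 = -2824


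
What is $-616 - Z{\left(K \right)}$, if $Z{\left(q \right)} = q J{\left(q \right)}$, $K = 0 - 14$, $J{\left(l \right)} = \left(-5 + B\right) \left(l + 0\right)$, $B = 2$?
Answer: $-28$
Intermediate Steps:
$J{\left(l \right)} = - 3 l$ ($J{\left(l \right)} = \left(-5 + 2\right) \left(l + 0\right) = - 3 l$)
$K = -14$
$Z{\left(q \right)} = - 3 q^{2}$ ($Z{\left(q \right)} = q \left(- 3 q\right) = - 3 q^{2}$)
$-616 - Z{\left(K \right)} = -616 - - 3 \left(-14\right)^{2} = -616 - \left(-3\right) 196 = -616 - -588 = -616 + 588 = -28$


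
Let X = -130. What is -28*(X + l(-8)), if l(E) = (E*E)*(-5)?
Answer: 12600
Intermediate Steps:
l(E) = -5*E**2 (l(E) = E**2*(-5) = -5*E**2)
-28*(X + l(-8)) = -28*(-130 - 5*(-8)**2) = -28*(-130 - 5*64) = -28*(-130 - 320) = -28*(-450) = 12600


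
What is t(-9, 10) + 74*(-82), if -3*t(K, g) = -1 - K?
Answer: -18212/3 ≈ -6070.7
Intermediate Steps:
t(K, g) = 1/3 + K/3 (t(K, g) = -(-1 - K)/3 = 1/3 + K/3)
t(-9, 10) + 74*(-82) = (1/3 + (1/3)*(-9)) + 74*(-82) = (1/3 - 3) - 6068 = -8/3 - 6068 = -18212/3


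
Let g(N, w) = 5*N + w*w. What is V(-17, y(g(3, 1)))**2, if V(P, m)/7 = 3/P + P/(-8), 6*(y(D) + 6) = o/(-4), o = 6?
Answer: 3441025/18496 ≈ 186.04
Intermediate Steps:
g(N, w) = w**2 + 5*N (g(N, w) = 5*N + w**2 = w**2 + 5*N)
y(D) = -25/4 (y(D) = -6 + (6/(-4))/6 = -6 + (6*(-1/4))/6 = -6 + (1/6)*(-3/2) = -6 - 1/4 = -25/4)
V(P, m) = 21/P - 7*P/8 (V(P, m) = 7*(3/P + P/(-8)) = 7*(3/P + P*(-1/8)) = 7*(3/P - P/8) = 21/P - 7*P/8)
V(-17, y(g(3, 1)))**2 = (21/(-17) - 7/8*(-17))**2 = (21*(-1/17) + 119/8)**2 = (-21/17 + 119/8)**2 = (1855/136)**2 = 3441025/18496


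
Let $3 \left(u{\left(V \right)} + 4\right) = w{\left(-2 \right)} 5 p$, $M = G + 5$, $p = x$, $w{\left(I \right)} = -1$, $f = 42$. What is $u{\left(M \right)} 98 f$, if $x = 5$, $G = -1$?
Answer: $-50764$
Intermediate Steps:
$p = 5$
$M = 4$ ($M = -1 + 5 = 4$)
$u{\left(V \right)} = - \frac{37}{3}$ ($u{\left(V \right)} = -4 + \frac{\left(-1\right) 5 \cdot 5}{3} = -4 + \frac{\left(-5\right) 5}{3} = -4 + \frac{1}{3} \left(-25\right) = -4 - \frac{25}{3} = - \frac{37}{3}$)
$u{\left(M \right)} 98 f = \left(- \frac{37}{3}\right) 98 \cdot 42 = \left(- \frac{3626}{3}\right) 42 = -50764$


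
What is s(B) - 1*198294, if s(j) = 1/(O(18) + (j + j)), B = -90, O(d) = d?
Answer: -32123629/162 ≈ -1.9829e+5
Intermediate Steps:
s(j) = 1/(18 + 2*j) (s(j) = 1/(18 + (j + j)) = 1/(18 + 2*j))
s(B) - 1*198294 = 1/(2*(9 - 90)) - 1*198294 = (1/2)/(-81) - 198294 = (1/2)*(-1/81) - 198294 = -1/162 - 198294 = -32123629/162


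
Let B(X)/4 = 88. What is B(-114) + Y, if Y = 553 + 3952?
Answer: 4857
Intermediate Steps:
B(X) = 352 (B(X) = 4*88 = 352)
Y = 4505
B(-114) + Y = 352 + 4505 = 4857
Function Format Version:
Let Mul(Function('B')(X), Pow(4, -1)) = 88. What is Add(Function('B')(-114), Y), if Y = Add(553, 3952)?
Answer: 4857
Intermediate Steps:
Function('B')(X) = 352 (Function('B')(X) = Mul(4, 88) = 352)
Y = 4505
Add(Function('B')(-114), Y) = Add(352, 4505) = 4857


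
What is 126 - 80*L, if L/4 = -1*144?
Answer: 46206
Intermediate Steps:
L = -576 (L = 4*(-1*144) = 4*(-144) = -576)
126 - 80*L = 126 - 80*(-576) = 126 + 46080 = 46206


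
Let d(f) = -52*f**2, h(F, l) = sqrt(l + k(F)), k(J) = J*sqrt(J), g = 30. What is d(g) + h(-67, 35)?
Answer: -46800 + sqrt(35 - 67*I*sqrt(67)) ≈ -46783.0 - 16.04*I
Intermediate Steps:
k(J) = J**(3/2)
h(F, l) = sqrt(l + F**(3/2))
d(g) + h(-67, 35) = -52*30**2 + sqrt(35 + (-67)**(3/2)) = -52*900 + sqrt(35 - 67*I*sqrt(67)) = -46800 + sqrt(35 - 67*I*sqrt(67))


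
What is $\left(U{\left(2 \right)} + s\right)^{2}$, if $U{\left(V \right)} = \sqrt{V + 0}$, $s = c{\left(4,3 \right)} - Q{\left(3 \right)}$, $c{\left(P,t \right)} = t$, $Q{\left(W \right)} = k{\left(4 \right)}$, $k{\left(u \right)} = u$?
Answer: $\left(1 - \sqrt{2}\right)^{2} \approx 0.17157$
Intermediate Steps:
$Q{\left(W \right)} = 4$
$s = -1$ ($s = 3 - 4 = -1$)
$U{\left(V \right)} = \sqrt{V}$
$\left(U{\left(2 \right)} + s\right)^{2} = \left(\sqrt{2} - 1\right)^{2} = \left(-1 + \sqrt{2}\right)^{2}$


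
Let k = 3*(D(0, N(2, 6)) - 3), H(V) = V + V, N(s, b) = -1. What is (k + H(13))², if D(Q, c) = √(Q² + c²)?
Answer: 400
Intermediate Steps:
H(V) = 2*V
k = -6 (k = 3*(√(0² + (-1)²) - 3) = 3*(√(0 + 1) - 3) = 3*(√1 - 3) = 3*(1 - 3) = 3*(-2) = -6)
(k + H(13))² = (-6 + 2*13)² = (-6 + 26)² = 20² = 400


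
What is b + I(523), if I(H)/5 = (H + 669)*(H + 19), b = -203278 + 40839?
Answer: 3067881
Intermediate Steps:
b = -162439
I(H) = 5*(19 + H)*(669 + H) (I(H) = 5*((H + 669)*(H + 19)) = 5*((669 + H)*(19 + H)) = 5*((19 + H)*(669 + H)) = 5*(19 + H)*(669 + H))
b + I(523) = -162439 + (63555 + 5*523² + 3440*523) = -162439 + (63555 + 5*273529 + 1799120) = -162439 + (63555 + 1367645 + 1799120) = -162439 + 3230320 = 3067881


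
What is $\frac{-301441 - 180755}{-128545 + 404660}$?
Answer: $- \frac{482196}{276115} \approx -1.7464$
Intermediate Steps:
$\frac{-301441 - 180755}{-128545 + 404660} = - \frac{482196}{276115}$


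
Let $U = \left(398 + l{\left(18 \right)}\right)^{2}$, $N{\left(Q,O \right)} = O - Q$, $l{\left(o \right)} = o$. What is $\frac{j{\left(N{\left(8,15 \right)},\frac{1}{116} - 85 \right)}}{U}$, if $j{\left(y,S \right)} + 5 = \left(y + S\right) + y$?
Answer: $- \frac{8815}{20074496} \approx -0.00043911$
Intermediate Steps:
$j{\left(y,S \right)} = -5 + S + 2 y$ ($j{\left(y,S \right)} = -5 + \left(\left(y + S\right) + y\right) = -5 + \left(\left(S + y\right) + y\right) = -5 + \left(S + 2 y\right) = -5 + S + 2 y$)
$U = 173056$ ($U = \left(398 + 18\right)^{2} = 416^{2} = 173056$)
$\frac{j{\left(N{\left(8,15 \right)},\frac{1}{116} - 85 \right)}}{U} = \frac{-5 - \left(85 - \frac{1}{116}\right) + 2 \left(15 - 8\right)}{173056} = \left(-5 + \left(\frac{1}{116} - 85\right) + 2 \left(15 - 8\right)\right) \frac{1}{173056} = \left(-5 - \frac{9859}{116} + 2 \cdot 7\right) \frac{1}{173056} = \left(-5 - \frac{9859}{116} + 14\right) \frac{1}{173056} = \left(- \frac{8815}{116}\right) \frac{1}{173056} = - \frac{8815}{20074496}$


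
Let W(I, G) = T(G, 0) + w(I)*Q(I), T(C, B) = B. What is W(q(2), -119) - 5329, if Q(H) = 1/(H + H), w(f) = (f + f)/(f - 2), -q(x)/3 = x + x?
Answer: -74607/14 ≈ -5329.1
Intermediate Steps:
q(x) = -6*x (q(x) = -3*(x + x) = -6*x)
w(f) = 2*f/(-2 + f) (w(f) = (2*f)/(-2 + f) = 2*f/(-2 + f))
Q(H) = 1/(2*H)
W(I, G) = 1/(-2 + I) (W(I, G) = 0 + (2*I/(-2 + I))*(1/(2*I)) = 0 + 1/(-2 + I) = 1/(-2 + I))
W(q(2), -119) - 5329 = 1/(-2 - 6*2) - 5329 = 1/(-2 - 12) - 5329 = 1/(-14) - 5329 = -1/14 - 5329 = -74607/14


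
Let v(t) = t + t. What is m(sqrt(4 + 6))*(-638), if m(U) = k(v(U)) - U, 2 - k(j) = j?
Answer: -1276 + 1914*sqrt(10) ≈ 4776.6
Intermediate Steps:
v(t) = 2*t
k(j) = 2 - j
m(U) = 2 - 3*U (m(U) = (2 - 2*U) - U = 2 - 3*U)
m(sqrt(4 + 6))*(-638) = (2 - 3*sqrt(4 + 6))*(-638) = (2 - 3*sqrt(10))*(-638) = -1276 + 1914*sqrt(10)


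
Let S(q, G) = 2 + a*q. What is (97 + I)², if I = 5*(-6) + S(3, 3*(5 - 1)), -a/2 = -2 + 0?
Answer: 6561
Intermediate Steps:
a = 4 (a = -2*(-2 + 0) = -2*(-2) = 4)
S(q, G) = 2 + 4*q
I = -16 (I = 5*(-6) + (2 + 4*3) = -30 + (2 + 12) = -30 + 14 = -16)
(97 + I)² = (97 - 16)² = 81² = 6561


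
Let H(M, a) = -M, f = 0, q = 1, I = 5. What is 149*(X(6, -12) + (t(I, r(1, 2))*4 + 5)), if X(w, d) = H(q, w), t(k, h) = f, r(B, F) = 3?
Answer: 596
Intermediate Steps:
t(k, h) = 0
X(w, d) = -1 (X(w, d) = -1*1 = -1)
149*(X(6, -12) + (t(I, r(1, 2))*4 + 5)) = 149*(-1 + (0*4 + 5)) = 149*(-1 + (0 + 5)) = 149*(-1 + 5) = 149*4 = 596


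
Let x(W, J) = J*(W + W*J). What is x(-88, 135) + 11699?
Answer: -1603981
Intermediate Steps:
x(W, J) = J*(W + J*W)
x(-88, 135) + 11699 = 135*(-88)*(1 + 135) + 11699 = 135*(-88)*136 + 11699 = -1615680 + 11699 = -1603981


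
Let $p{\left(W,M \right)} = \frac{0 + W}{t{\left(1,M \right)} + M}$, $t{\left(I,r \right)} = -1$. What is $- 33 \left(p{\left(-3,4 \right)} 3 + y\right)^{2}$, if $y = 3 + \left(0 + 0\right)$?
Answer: $0$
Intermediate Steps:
$p{\left(W,M \right)} = \frac{W}{-1 + M}$ ($p{\left(W,M \right)} = \frac{0 + W}{-1 + M} = \frac{W}{-1 + M}$)
$y = 3$ ($y = 3 + 0 = 3$)
$- 33 \left(p{\left(-3,4 \right)} 3 + y\right)^{2} = - 33 \left(- \frac{3}{-1 + 4} \cdot 3 + 3\right)^{2} = - 33 \left(- \frac{3}{3} \cdot 3 + 3\right)^{2} = - 33 \left(\left(-3\right) \frac{1}{3} \cdot 3 + 3\right)^{2} = - 33 \left(\left(-1\right) 3 + 3\right)^{2} = - 33 \left(-3 + 3\right)^{2} = - 33 \cdot 0^{2} = \left(-33\right) 0 = 0$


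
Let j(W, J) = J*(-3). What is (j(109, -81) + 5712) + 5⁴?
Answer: 6580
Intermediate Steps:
j(W, J) = -3*J
(j(109, -81) + 5712) + 5⁴ = (-3*(-81) + 5712) + 5⁴ = (243 + 5712) + 625 = 5955 + 625 = 6580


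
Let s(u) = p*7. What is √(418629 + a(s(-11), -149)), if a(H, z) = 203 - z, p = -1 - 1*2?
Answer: √418981 ≈ 647.29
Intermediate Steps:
p = -3 (p = -1 - 2 = -3)
s(u) = -21 (s(u) = -3*7 = -21)
√(418629 + a(s(-11), -149)) = √(418629 + (203 - 1*(-149))) = √(418629 + (203 + 149)) = √(418629 + 352) = √418981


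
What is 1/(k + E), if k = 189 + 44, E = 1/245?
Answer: 245/57086 ≈ 0.0042918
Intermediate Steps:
E = 1/245 ≈ 0.0040816
k = 233
1/(k + E) = 1/(233 + 1/245) = 1/(57086/245) = 245/57086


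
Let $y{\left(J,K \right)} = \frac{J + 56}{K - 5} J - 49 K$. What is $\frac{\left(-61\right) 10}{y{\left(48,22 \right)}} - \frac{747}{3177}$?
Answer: $\frac{1276944}{2353451} \approx 0.54258$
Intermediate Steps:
$y{\left(J,K \right)} = - 49 K + \frac{J \left(56 + J\right)}{-5 + K}$ ($y{\left(J,K \right)} = \frac{56 + J}{-5 + K} J - 49 K = \frac{J \left(56 + J\right)}{-5 + K} - 49 K = - 49 K + \frac{J \left(56 + J\right)}{-5 + K}$)
$\frac{\left(-61\right) 10}{y{\left(48,22 \right)}} - \frac{747}{3177} = \frac{\left(-61\right) 10}{\frac{1}{-5 + 22} \left(48^{2} - 49 \cdot 22^{2} + 56 \cdot 48 + 245 \cdot 22\right)} - \frac{747}{3177} = - \frac{610}{\frac{1}{17} \left(2304 - 23716 + 2688 + 5390\right)} - \frac{83}{353} = - \frac{610}{\frac{1}{17} \left(-13334\right)} - \frac{83}{353} = - \frac{610}{- \frac{13334}{17}} - \frac{83}{353} = \left(-610\right) \left(- \frac{17}{13334}\right) - \frac{83}{353} = \frac{5185}{6667} - \frac{83}{353} = \frac{1276944}{2353451}$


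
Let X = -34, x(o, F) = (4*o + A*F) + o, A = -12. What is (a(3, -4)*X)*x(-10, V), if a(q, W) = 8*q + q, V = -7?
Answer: -31212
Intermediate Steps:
a(q, W) = 9*q
x(o, F) = -12*F + 5*o (x(o, F) = (4*o - 12*F) + o = (-12*F + 4*o) + o = -12*F + 5*o)
(a(3, -4)*X)*x(-10, V) = ((9*3)*(-34))*(-12*(-7) + 5*(-10)) = (27*(-34))*(84 - 50) = -918*34 = -31212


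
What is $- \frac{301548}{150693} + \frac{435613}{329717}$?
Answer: $- \frac{11260557369}{16562014627} \approx -0.6799$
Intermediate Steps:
$- \frac{301548}{150693} + \frac{435613}{329717} = \left(-301548\right) \frac{1}{150693} + 435613 \cdot \frac{1}{329717} = - \frac{100516}{50231} + \frac{435613}{329717} = - \frac{11260557369}{16562014627}$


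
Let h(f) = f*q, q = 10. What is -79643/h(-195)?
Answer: 79643/1950 ≈ 40.843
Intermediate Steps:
h(f) = 10*f (h(f) = f*10 = 10*f)
-79643/h(-195) = -79643/(10*(-195)) = -79643/(-1950) = -79643*(-1/1950) = 79643/1950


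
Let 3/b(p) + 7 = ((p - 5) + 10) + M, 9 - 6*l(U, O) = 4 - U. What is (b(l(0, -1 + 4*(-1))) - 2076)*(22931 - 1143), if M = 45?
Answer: -11895594360/263 ≈ -4.5230e+7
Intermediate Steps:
l(U, O) = ⅚ + U/6 (l(U, O) = 3/2 - (4 - U)/6 = 3/2 + (-⅔ + U/6) = ⅚ + U/6)
b(p) = 3/(43 + p) (b(p) = 3/(-7 + (((p - 5) + 10) + 45)) = 3/(-7 + (((-5 + p) + 10) + 45)) = 3/(-7 + ((5 + p) + 45)) = 3/(-7 + (50 + p)) = 3/(43 + p))
(b(l(0, -1 + 4*(-1))) - 2076)*(22931 - 1143) = (3/(43 + (⅚ + (⅙)*0)) - 2076)*(22931 - 1143) = (3/(43 + (⅚ + 0)) - 2076)*21788 = (3/(43 + ⅚) - 2076)*21788 = (3/(263/6) - 2076)*21788 = (3*(6/263) - 2076)*21788 = (18/263 - 2076)*21788 = -545970/263*21788 = -11895594360/263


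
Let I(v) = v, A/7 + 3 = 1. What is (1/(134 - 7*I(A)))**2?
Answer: 1/53824 ≈ 1.8579e-5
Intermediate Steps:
A = -14 (A = -21 + 7*1 = -21 + 7 = -14)
(1/(134 - 7*I(A)))**2 = (1/(134 - 7*(-14)))**2 = (1/(134 + 98))**2 = (1/232)**2 = 1/53824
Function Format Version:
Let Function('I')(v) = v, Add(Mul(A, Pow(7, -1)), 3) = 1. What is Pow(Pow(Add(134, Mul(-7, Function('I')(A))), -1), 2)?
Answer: Rational(1, 53824) ≈ 1.8579e-5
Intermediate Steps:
A = -14 (A = Add(-21, Mul(7, 1)) = Add(-21, 7) = -14)
Pow(Pow(Add(134, Mul(-7, Function('I')(A))), -1), 2) = Pow(Pow(Add(134, Mul(-7, -14)), -1), 2) = Pow(Pow(Add(134, 98), -1), 2) = Pow(Pow(232, -1), 2) = Pow(Rational(1, 232), 2) = Rational(1, 53824)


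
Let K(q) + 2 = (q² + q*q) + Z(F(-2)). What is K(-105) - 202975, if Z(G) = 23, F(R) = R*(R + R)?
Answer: -180904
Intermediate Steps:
F(R) = 2*R² (F(R) = R*(2*R) = 2*R²)
K(q) = 21 + 2*q² (K(q) = -2 + ((q² + q*q) + 23) = -2 + ((q² + q²) + 23) = -2 + (2*q² + 23) = -2 + (23 + 2*q²) = 21 + 2*q²)
K(-105) - 202975 = (21 + 2*(-105)²) - 202975 = (21 + 2*11025) - 202975 = (21 + 22050) - 202975 = 22071 - 202975 = -180904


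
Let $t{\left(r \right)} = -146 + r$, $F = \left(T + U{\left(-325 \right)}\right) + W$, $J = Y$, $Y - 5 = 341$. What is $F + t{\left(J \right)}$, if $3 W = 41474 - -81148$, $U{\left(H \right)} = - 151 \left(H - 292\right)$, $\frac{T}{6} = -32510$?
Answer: $-60819$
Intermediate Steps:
$T = -195060$ ($T = 6 \left(-32510\right) = -195060$)
$Y = 346$ ($Y = 5 + 341 = 346$)
$U{\left(H \right)} = 44092 - 151 H$ ($U{\left(H \right)} = - 151 \left(-292 + H\right) = 44092 - 151 H$)
$W = 40874$ ($W = \frac{41474 - -81148}{3} = \frac{41474 + 81148}{3} = \frac{1}{3} \cdot 122622 = 40874$)
$J = 346$
$F = -61019$ ($F = \left(-195060 + \left(44092 - -49075\right)\right) + 40874 = \left(-195060 + \left(44092 + 49075\right)\right) + 40874 = \left(-195060 + 93167\right) + 40874 = -101893 + 40874 = -61019$)
$F + t{\left(J \right)} = -61019 + \left(-146 + 346\right) = -61019 + 200 = -60819$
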